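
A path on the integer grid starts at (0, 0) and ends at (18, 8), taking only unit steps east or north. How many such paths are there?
Number of paths = 1562275

A monotone lattice path from (0, 0) to (18, 8) consists of 18 east steps and 8 north steps in some order, so it is determined by which 18 of the 26 steps are east. The count is C(26, 18) = 1562275.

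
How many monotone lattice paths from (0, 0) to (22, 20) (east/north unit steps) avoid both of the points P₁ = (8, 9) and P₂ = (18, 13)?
Number of paths = 345399020970

Inclusion–exclusion. Total paths: C(42, 22) = 513791607420. Through P₁: C(17, 8)·C(25, 14) = 108359394000. Through P₂: C(31, 18)·C(11, 4) = 68063514750. Since P₁ is strictly southwest of P₂, a monotone path through both must visit P₁ then P₂; paths through both = C(17, 8)·C(14, 10)·C(11, 4) = 8030322300. Avoid both = 513791607420 − 108359394000 − 68063514750 + 8030322300 = 345399020970.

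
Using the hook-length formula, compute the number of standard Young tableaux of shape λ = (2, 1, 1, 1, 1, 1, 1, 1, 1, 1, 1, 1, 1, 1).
# SYT of shape (2, 1, 1, 1, 1, 1, 1, 1, 1, 1, 1, 1, 1, 1) = 14

Hook-length formula: f^λ = n! / Π hook(c), product over all cells c of the Young diagram. For λ = (2, 1, 1, 1, 1, 1, 1, 1, 1, 1, 1, 1, 1, 1), n = 15 boxes. Hook lengths by row (left-to-right, top-to-bottom): [15, 1]; [13]; [12]; [11]; [10]; [9]; [8]; [7]; [6]; [5]; [4]; [3]; [2]; [1]. Product of hooks = 93405312000. So f^λ = 15! / 93405312000 = 1307674368000 / 93405312000 = 14.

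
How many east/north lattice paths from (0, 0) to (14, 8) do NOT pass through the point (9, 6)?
Number of paths = 214665

Total paths from (0, 0) to (14, 8): C(22, 14) = 319770. Paths through (9, 6): (paths (0, 0) → (9, 6)) × (paths (9, 6) → (14, 8)) = C(15, 9) · C(7, 5) = 5005 · 21 = 105105. Avoidance count = 319770 − 105105 = 214665.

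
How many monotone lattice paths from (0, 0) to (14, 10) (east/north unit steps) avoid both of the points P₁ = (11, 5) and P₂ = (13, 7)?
Number of paths = 1511400

Inclusion–exclusion. Total paths: C(24, 14) = 1961256. Through P₁: C(16, 11)·C(8, 3) = 244608. Through P₂: C(20, 13)·C(4, 1) = 310080. Since P₁ is strictly southwest of P₂, a monotone path through both must visit P₁ then P₂; paths through both = C(16, 11)·C(4, 2)·C(4, 1) = 104832. Avoid both = 1961256 − 244608 − 310080 + 104832 = 1511400.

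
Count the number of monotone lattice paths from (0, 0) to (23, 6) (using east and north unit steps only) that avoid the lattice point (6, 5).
Number of paths = 466704

Total paths from (0, 0) to (23, 6): C(29, 23) = 475020. Paths through (6, 5): (paths (0, 0) → (6, 5)) × (paths (6, 5) → (23, 6)) = C(11, 6) · C(18, 17) = 462 · 18 = 8316. Avoidance count = 475020 − 8316 = 466704.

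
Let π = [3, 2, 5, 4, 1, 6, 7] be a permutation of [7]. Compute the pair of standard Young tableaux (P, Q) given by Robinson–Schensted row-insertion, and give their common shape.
P = [1, 4, 6, 7] / [2, 5] / [3];  Q = [1, 3, 6, 7] / [2, 4] / [5];  common shape = (4, 2, 1)

Row-insert the values π_1, π_2, … into P one at a time, bumping the leftmost entry strictly greater than the inserted value down to the next row. The recording tableau Q records, in position (i, j), the step at which that cell was added to P.
  Insert 3 (step 1): P = [3];  Q = [1]
  Insert 2 (step 2): P = [2] / [3];  Q = [1] / [2]
  Insert 5 (step 3): P = [2, 5] / [3];  Q = [1, 3] / [2]
  Insert 4 (step 4): P = [2, 4] / [3, 5];  Q = [1, 3] / [2, 4]
  Insert 1 (step 5): P = [1, 4] / [2, 5] / [3];  Q = [1, 3] / [2, 4] / [5]
  Insert 6 (step 6): P = [1, 4, 6] / [2, 5] / [3];  Q = [1, 3, 6] / [2, 4] / [5]
  Insert 7 (step 7): P = [1, 4, 6, 7] / [2, 5] / [3];  Q = [1, 3, 6, 7] / [2, 4] / [5]
Final shape: (4, 2, 1).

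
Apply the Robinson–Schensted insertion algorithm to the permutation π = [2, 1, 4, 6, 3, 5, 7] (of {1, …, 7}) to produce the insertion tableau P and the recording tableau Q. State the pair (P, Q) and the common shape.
P = [1, 3, 5, 7] / [2, 4, 6];  Q = [1, 3, 4, 7] / [2, 5, 6];  common shape = (4, 3)

Row-insert the values π_1, π_2, … into P one at a time, bumping the leftmost entry strictly greater than the inserted value down to the next row. The recording tableau Q records, in position (i, j), the step at which that cell was added to P.
  Insert 2 (step 1): P = [2];  Q = [1]
  Insert 1 (step 2): P = [1] / [2];  Q = [1] / [2]
  Insert 4 (step 3): P = [1, 4] / [2];  Q = [1, 3] / [2]
  Insert 6 (step 4): P = [1, 4, 6] / [2];  Q = [1, 3, 4] / [2]
  Insert 3 (step 5): P = [1, 3, 6] / [2, 4];  Q = [1, 3, 4] / [2, 5]
  Insert 5 (step 6): P = [1, 3, 5] / [2, 4, 6];  Q = [1, 3, 4] / [2, 5, 6]
  Insert 7 (step 7): P = [1, 3, 5, 7] / [2, 4, 6];  Q = [1, 3, 4, 7] / [2, 5, 6]
Final shape: (4, 3).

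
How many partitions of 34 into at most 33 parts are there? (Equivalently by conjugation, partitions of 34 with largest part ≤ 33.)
p(34, parts ≤ 33) = 12309

Use the recurrence p(n, m) = p(n, m−1) + p(n−m, m): either the largest part is < m (count p(n, m−1)) or the largest part is exactly m (remove one copy of m, count p(n−m, m)). With p(0, ·) = 1 this gives p(34, parts ≤ 33) = 12309. (By conjugating Young diagrams, this also counts partitions of 34 into at most 33 parts.)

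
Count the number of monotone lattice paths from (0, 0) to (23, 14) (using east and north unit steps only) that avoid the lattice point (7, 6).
Number of paths = 4845018564

Total paths from (0, 0) to (23, 14): C(37, 23) = 6107086800. Paths through (7, 6): (paths (0, 0) → (7, 6)) × (paths (7, 6) → (23, 14)) = C(13, 7) · C(24, 16) = 1716 · 735471 = 1262068236. Avoidance count = 6107086800 − 1262068236 = 4845018564.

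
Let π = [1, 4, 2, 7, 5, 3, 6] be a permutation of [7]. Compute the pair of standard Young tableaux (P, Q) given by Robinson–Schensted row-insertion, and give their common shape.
P = [1, 2, 3, 6] / [4, 5] / [7];  Q = [1, 2, 4, 7] / [3, 5] / [6];  common shape = (4, 2, 1)

Row-insert the values π_1, π_2, … into P one at a time, bumping the leftmost entry strictly greater than the inserted value down to the next row. The recording tableau Q records, in position (i, j), the step at which that cell was added to P.
  Insert 1 (step 1): P = [1];  Q = [1]
  Insert 4 (step 2): P = [1, 4];  Q = [1, 2]
  Insert 2 (step 3): P = [1, 2] / [4];  Q = [1, 2] / [3]
  Insert 7 (step 4): P = [1, 2, 7] / [4];  Q = [1, 2, 4] / [3]
  Insert 5 (step 5): P = [1, 2, 5] / [4, 7];  Q = [1, 2, 4] / [3, 5]
  Insert 3 (step 6): P = [1, 2, 3] / [4, 5] / [7];  Q = [1, 2, 4] / [3, 5] / [6]
  Insert 6 (step 7): P = [1, 2, 3, 6] / [4, 5] / [7];  Q = [1, 2, 4, 7] / [3, 5] / [6]
Final shape: (4, 2, 1).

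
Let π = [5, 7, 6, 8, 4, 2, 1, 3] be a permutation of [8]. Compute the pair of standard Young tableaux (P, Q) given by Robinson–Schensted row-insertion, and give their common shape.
P = [1, 3, 8] / [2, 6] / [4] / [5] / [7];  Q = [1, 2, 4] / [3, 8] / [5] / [6] / [7];  common shape = (3, 2, 1, 1, 1)

Row-insert the values π_1, π_2, … into P one at a time, bumping the leftmost entry strictly greater than the inserted value down to the next row. The recording tableau Q records, in position (i, j), the step at which that cell was added to P.
  Insert 5 (step 1): P = [5];  Q = [1]
  Insert 7 (step 2): P = [5, 7];  Q = [1, 2]
  Insert 6 (step 3): P = [5, 6] / [7];  Q = [1, 2] / [3]
  Insert 8 (step 4): P = [5, 6, 8] / [7];  Q = [1, 2, 4] / [3]
  Insert 4 (step 5): P = [4, 6, 8] / [5] / [7];  Q = [1, 2, 4] / [3] / [5]
  Insert 2 (step 6): P = [2, 6, 8] / [4] / [5] / [7];  Q = [1, 2, 4] / [3] / [5] / [6]
  Insert 1 (step 7): P = [1, 6, 8] / [2] / [4] / [5] / [7];  Q = [1, 2, 4] / [3] / [5] / [6] / [7]
  Insert 3 (step 8): P = [1, 3, 8] / [2, 6] / [4] / [5] / [7];  Q = [1, 2, 4] / [3, 8] / [5] / [6] / [7]
Final shape: (3, 2, 1, 1, 1).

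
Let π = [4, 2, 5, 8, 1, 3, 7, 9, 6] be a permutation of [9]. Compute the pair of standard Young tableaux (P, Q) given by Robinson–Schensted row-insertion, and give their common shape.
P = [1, 3, 6, 9] / [2, 5, 7] / [4, 8];  Q = [1, 3, 4, 8] / [2, 6, 7] / [5, 9];  common shape = (4, 3, 2)

Row-insert the values π_1, π_2, … into P one at a time, bumping the leftmost entry strictly greater than the inserted value down to the next row. The recording tableau Q records, in position (i, j), the step at which that cell was added to P.
  Insert 4 (step 1): P = [4];  Q = [1]
  Insert 2 (step 2): P = [2] / [4];  Q = [1] / [2]
  Insert 5 (step 3): P = [2, 5] / [4];  Q = [1, 3] / [2]
  Insert 8 (step 4): P = [2, 5, 8] / [4];  Q = [1, 3, 4] / [2]
  Insert 1 (step 5): P = [1, 5, 8] / [2] / [4];  Q = [1, 3, 4] / [2] / [5]
  Insert 3 (step 6): P = [1, 3, 8] / [2, 5] / [4];  Q = [1, 3, 4] / [2, 6] / [5]
  Insert 7 (step 7): P = [1, 3, 7] / [2, 5, 8] / [4];  Q = [1, 3, 4] / [2, 6, 7] / [5]
  Insert 9 (step 8): P = [1, 3, 7, 9] / [2, 5, 8] / [4];  Q = [1, 3, 4, 8] / [2, 6, 7] / [5]
  Insert 6 (step 9): P = [1, 3, 6, 9] / [2, 5, 7] / [4, 8];  Q = [1, 3, 4, 8] / [2, 6, 7] / [5, 9]
Final shape: (4, 3, 2).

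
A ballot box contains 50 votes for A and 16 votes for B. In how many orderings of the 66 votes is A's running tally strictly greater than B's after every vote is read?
Strict-lead orderings = 440671237120764

Total orderings of the 66 votes with 50 for A: C(66, 50) = 855420636763836. By the Bertrand ballot formula (Cycle Lemma / reflection principle), the number of orderings in which A is strictly ahead of B throughout is (p − q)/(p + q) · C(p + q, p) = (50 − 16)/(50 + 16) · 855420636763836 = 440671237120764.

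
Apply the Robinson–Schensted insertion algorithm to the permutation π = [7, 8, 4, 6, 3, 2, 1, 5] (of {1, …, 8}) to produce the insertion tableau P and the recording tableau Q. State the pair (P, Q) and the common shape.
P = [1, 5] / [2, 6] / [3, 8] / [4] / [7];  Q = [1, 2] / [3, 4] / [5, 8] / [6] / [7];  common shape = (2, 2, 2, 1, 1)

Row-insert the values π_1, π_2, … into P one at a time, bumping the leftmost entry strictly greater than the inserted value down to the next row. The recording tableau Q records, in position (i, j), the step at which that cell was added to P.
  Insert 7 (step 1): P = [7];  Q = [1]
  Insert 8 (step 2): P = [7, 8];  Q = [1, 2]
  Insert 4 (step 3): P = [4, 8] / [7];  Q = [1, 2] / [3]
  Insert 6 (step 4): P = [4, 6] / [7, 8];  Q = [1, 2] / [3, 4]
  Insert 3 (step 5): P = [3, 6] / [4, 8] / [7];  Q = [1, 2] / [3, 4] / [5]
  Insert 2 (step 6): P = [2, 6] / [3, 8] / [4] / [7];  Q = [1, 2] / [3, 4] / [5] / [6]
  Insert 1 (step 7): P = [1, 6] / [2, 8] / [3] / [4] / [7];  Q = [1, 2] / [3, 4] / [5] / [6] / [7]
  Insert 5 (step 8): P = [1, 5] / [2, 6] / [3, 8] / [4] / [7];  Q = [1, 2] / [3, 4] / [5, 8] / [6] / [7]
Final shape: (2, 2, 2, 1, 1).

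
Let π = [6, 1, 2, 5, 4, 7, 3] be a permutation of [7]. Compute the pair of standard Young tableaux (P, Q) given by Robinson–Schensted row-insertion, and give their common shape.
P = [1, 2, 3, 7] / [4] / [5] / [6];  Q = [1, 3, 4, 6] / [2] / [5] / [7];  common shape = (4, 1, 1, 1)

Row-insert the values π_1, π_2, … into P one at a time, bumping the leftmost entry strictly greater than the inserted value down to the next row. The recording tableau Q records, in position (i, j), the step at which that cell was added to P.
  Insert 6 (step 1): P = [6];  Q = [1]
  Insert 1 (step 2): P = [1] / [6];  Q = [1] / [2]
  Insert 2 (step 3): P = [1, 2] / [6];  Q = [1, 3] / [2]
  Insert 5 (step 4): P = [1, 2, 5] / [6];  Q = [1, 3, 4] / [2]
  Insert 4 (step 5): P = [1, 2, 4] / [5] / [6];  Q = [1, 3, 4] / [2] / [5]
  Insert 7 (step 6): P = [1, 2, 4, 7] / [5] / [6];  Q = [1, 3, 4, 6] / [2] / [5]
  Insert 3 (step 7): P = [1, 2, 3, 7] / [4] / [5] / [6];  Q = [1, 3, 4, 6] / [2] / [5] / [7]
Final shape: (4, 1, 1, 1).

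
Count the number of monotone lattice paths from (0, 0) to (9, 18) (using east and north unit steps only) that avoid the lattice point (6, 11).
Number of paths = 3201705

Total paths from (0, 0) to (9, 18): C(27, 9) = 4686825. Paths through (6, 11): (paths (0, 0) → (6, 11)) × (paths (6, 11) → (9, 18)) = C(17, 6) · C(10, 3) = 12376 · 120 = 1485120. Avoidance count = 4686825 − 1485120 = 3201705.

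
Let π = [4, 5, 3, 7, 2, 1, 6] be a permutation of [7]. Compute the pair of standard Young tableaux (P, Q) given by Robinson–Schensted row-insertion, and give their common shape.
P = [1, 5, 6] / [2, 7] / [3] / [4];  Q = [1, 2, 4] / [3, 7] / [5] / [6];  common shape = (3, 2, 1, 1)

Row-insert the values π_1, π_2, … into P one at a time, bumping the leftmost entry strictly greater than the inserted value down to the next row. The recording tableau Q records, in position (i, j), the step at which that cell was added to P.
  Insert 4 (step 1): P = [4];  Q = [1]
  Insert 5 (step 2): P = [4, 5];  Q = [1, 2]
  Insert 3 (step 3): P = [3, 5] / [4];  Q = [1, 2] / [3]
  Insert 7 (step 4): P = [3, 5, 7] / [4];  Q = [1, 2, 4] / [3]
  Insert 2 (step 5): P = [2, 5, 7] / [3] / [4];  Q = [1, 2, 4] / [3] / [5]
  Insert 1 (step 6): P = [1, 5, 7] / [2] / [3] / [4];  Q = [1, 2, 4] / [3] / [5] / [6]
  Insert 6 (step 7): P = [1, 5, 6] / [2, 7] / [3] / [4];  Q = [1, 2, 4] / [3, 7] / [5] / [6]
Final shape: (3, 2, 1, 1).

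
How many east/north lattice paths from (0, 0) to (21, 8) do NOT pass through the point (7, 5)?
Number of paths = 3753585

Total paths from (0, 0) to (21, 8): C(29, 21) = 4292145. Paths through (7, 5): (paths (0, 0) → (7, 5)) × (paths (7, 5) → (21, 8)) = C(12, 7) · C(17, 14) = 792 · 680 = 538560. Avoidance count = 4292145 − 538560 = 3753585.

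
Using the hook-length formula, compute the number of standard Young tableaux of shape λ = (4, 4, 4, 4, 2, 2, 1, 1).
# SYT of shape (4, 4, 4, 4, 2, 2, 1, 1) = 366648282

Hook-length formula: f^λ = n! / Π hook(c), product over all cells c of the Young diagram. For λ = (4, 4, 4, 4, 2, 2, 1, 1), n = 22 boxes. Hook lengths by row (left-to-right, top-to-bottom): [11, 8, 5, 4]; [10, 7, 4, 3]; [9, 6, 3, 2]; [8, 5, 2, 1]; [5, 2]; [4, 1]; [2]; [1]. Product of hooks = 3065610240000. So f^λ = 22! / 3065610240000 = 1124000727777607680000 / 3065610240000 = 366648282.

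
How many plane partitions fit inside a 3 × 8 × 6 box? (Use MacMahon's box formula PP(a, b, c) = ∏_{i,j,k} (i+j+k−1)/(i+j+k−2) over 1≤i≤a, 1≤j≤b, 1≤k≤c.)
PP(3, 8, 6) = 614083470

Evaluate the triple product over i = 1..3, j = 1..8, k = 1..6. The factors are (2/1) · (3/2) · (4/3) · (5/4) · (6/5) · (7/6) · (3/2) · (4/3) · … (144 factors total). The numerators and denominators telescope so the product is an integer; carrying out the multiplication exactly gives PP(3, 8, 6) = 614083470.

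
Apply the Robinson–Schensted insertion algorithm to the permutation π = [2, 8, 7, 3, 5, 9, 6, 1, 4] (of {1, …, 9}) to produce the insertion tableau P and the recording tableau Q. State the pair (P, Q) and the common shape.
P = [1, 3, 4, 6] / [2, 5] / [7, 9] / [8];  Q = [1, 2, 5, 6] / [3, 7] / [4, 9] / [8];  common shape = (4, 2, 2, 1)

Row-insert the values π_1, π_2, … into P one at a time, bumping the leftmost entry strictly greater than the inserted value down to the next row. The recording tableau Q records, in position (i, j), the step at which that cell was added to P.
  Insert 2 (step 1): P = [2];  Q = [1]
  Insert 8 (step 2): P = [2, 8];  Q = [1, 2]
  Insert 7 (step 3): P = [2, 7] / [8];  Q = [1, 2] / [3]
  Insert 3 (step 4): P = [2, 3] / [7] / [8];  Q = [1, 2] / [3] / [4]
  Insert 5 (step 5): P = [2, 3, 5] / [7] / [8];  Q = [1, 2, 5] / [3] / [4]
  Insert 9 (step 6): P = [2, 3, 5, 9] / [7] / [8];  Q = [1, 2, 5, 6] / [3] / [4]
  Insert 6 (step 7): P = [2, 3, 5, 6] / [7, 9] / [8];  Q = [1, 2, 5, 6] / [3, 7] / [4]
  Insert 1 (step 8): P = [1, 3, 5, 6] / [2, 9] / [7] / [8];  Q = [1, 2, 5, 6] / [3, 7] / [4] / [8]
  Insert 4 (step 9): P = [1, 3, 4, 6] / [2, 5] / [7, 9] / [8];  Q = [1, 2, 5, 6] / [3, 7] / [4, 9] / [8]
Final shape: (4, 2, 2, 1).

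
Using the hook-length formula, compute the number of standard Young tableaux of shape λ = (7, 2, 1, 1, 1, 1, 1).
# SYT of shape (7, 2, 1, 1, 1, 1, 1) = 9504

Hook-length formula: f^λ = n! / Π hook(c), product over all cells c of the Young diagram. For λ = (7, 2, 1, 1, 1, 1, 1), n = 14 boxes. Hook lengths by row (left-to-right, top-to-bottom): [13, 7, 5, 4, 3, 2, 1]; [7, 1]; [5]; [4]; [3]; [2]; [1]. Product of hooks = 9172800. So f^λ = 14! / 9172800 = 87178291200 / 9172800 = 9504.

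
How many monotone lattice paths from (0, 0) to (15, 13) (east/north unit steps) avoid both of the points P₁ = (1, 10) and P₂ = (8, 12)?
Number of paths = 36430088

Inclusion–exclusion. Total paths: C(28, 15) = 37442160. Through P₁: C(11, 1)·C(17, 14) = 7480. Through P₂: C(20, 8)·C(8, 7) = 1007760. Since P₁ is strictly southwest of P₂, a monotone path through both must visit P₁ then P₂; paths through both = C(11, 1)·C(9, 7)·C(8, 7) = 3168. Avoid both = 37442160 − 7480 − 1007760 + 3168 = 36430088.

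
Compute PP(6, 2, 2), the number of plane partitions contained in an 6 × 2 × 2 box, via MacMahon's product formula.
PP(6, 2, 2) = 336

Evaluate the triple product over i = 1..6, j = 1..2, k = 1..2. The factors are (2/1) · (3/2) · (3/2) · (4/3) · (3/2) · (4/3) · (4/3) · (5/4) · … (24 factors total). The numerators and denominators telescope so the product is an integer; carrying out the multiplication exactly gives PP(6, 2, 2) = 336.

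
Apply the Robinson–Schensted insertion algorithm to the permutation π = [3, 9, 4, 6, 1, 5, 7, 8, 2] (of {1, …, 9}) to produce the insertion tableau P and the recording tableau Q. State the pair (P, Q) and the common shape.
P = [1, 2, 5, 7, 8] / [3, 4] / [6] / [9];  Q = [1, 2, 4, 7, 8] / [3, 6] / [5] / [9];  common shape = (5, 2, 1, 1)

Row-insert the values π_1, π_2, … into P one at a time, bumping the leftmost entry strictly greater than the inserted value down to the next row. The recording tableau Q records, in position (i, j), the step at which that cell was added to P.
  Insert 3 (step 1): P = [3];  Q = [1]
  Insert 9 (step 2): P = [3, 9];  Q = [1, 2]
  Insert 4 (step 3): P = [3, 4] / [9];  Q = [1, 2] / [3]
  Insert 6 (step 4): P = [3, 4, 6] / [9];  Q = [1, 2, 4] / [3]
  Insert 1 (step 5): P = [1, 4, 6] / [3] / [9];  Q = [1, 2, 4] / [3] / [5]
  Insert 5 (step 6): P = [1, 4, 5] / [3, 6] / [9];  Q = [1, 2, 4] / [3, 6] / [5]
  Insert 7 (step 7): P = [1, 4, 5, 7] / [3, 6] / [9];  Q = [1, 2, 4, 7] / [3, 6] / [5]
  Insert 8 (step 8): P = [1, 4, 5, 7, 8] / [3, 6] / [9];  Q = [1, 2, 4, 7, 8] / [3, 6] / [5]
  Insert 2 (step 9): P = [1, 2, 5, 7, 8] / [3, 4] / [6] / [9];  Q = [1, 2, 4, 7, 8] / [3, 6] / [5] / [9]
Final shape: (5, 2, 1, 1).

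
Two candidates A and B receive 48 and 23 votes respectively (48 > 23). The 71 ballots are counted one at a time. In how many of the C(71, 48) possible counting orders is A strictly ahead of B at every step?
Strict-lead orderings = 933129303062092500

Total orderings of the 71 votes with 48 for A: C(71, 48) = 2650087220696342700. By the Bertrand ballot formula (Cycle Lemma / reflection principle), the number of orderings in which A is strictly ahead of B throughout is (p − q)/(p + q) · C(p + q, p) = (48 − 23)/(48 + 23) · 2650087220696342700 = 933129303062092500.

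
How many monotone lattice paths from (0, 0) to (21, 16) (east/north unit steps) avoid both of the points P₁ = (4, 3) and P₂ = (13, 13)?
Number of paths = 7501563870

Inclusion–exclusion. Total paths: C(37, 21) = 12875774670. Through P₁: C(7, 4)·C(30, 17) = 4191594750. Through P₂: C(26, 13)·C(11, 8) = 1716099000. Since P₁ is strictly southwest of P₂, a monotone path through both must visit P₁ then P₂; paths through both = C(7, 4)·C(19, 9)·C(11, 8) = 533482950. Avoid both = 12875774670 − 4191594750 − 1716099000 + 533482950 = 7501563870.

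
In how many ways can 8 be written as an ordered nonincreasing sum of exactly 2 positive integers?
p(8, 2 parts) = 4

Partitions of n into exactly k parts ↔ partitions of n − k into at most k parts (subtract 1 from each part). For n = 8, k = 2, the partitions are: 7+1, 6+2, 5+3, 4+4. Count = 4.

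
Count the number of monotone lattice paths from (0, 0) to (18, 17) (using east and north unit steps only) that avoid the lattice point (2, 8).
Number of paths = 4445633775

Total paths from (0, 0) to (18, 17): C(35, 18) = 4537567650. Paths through (2, 8): (paths (0, 0) → (2, 8)) × (paths (2, 8) → (18, 17)) = C(10, 2) · C(25, 16) = 45 · 2042975 = 91933875. Avoidance count = 4537567650 − 91933875 = 4445633775.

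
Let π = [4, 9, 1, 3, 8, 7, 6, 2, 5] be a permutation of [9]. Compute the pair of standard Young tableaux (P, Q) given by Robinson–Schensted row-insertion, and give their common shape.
P = [1, 2, 5] / [3, 6] / [4, 7] / [8] / [9];  Q = [1, 2, 5] / [3, 4] / [6, 9] / [7] / [8];  common shape = (3, 2, 2, 1, 1)

Row-insert the values π_1, π_2, … into P one at a time, bumping the leftmost entry strictly greater than the inserted value down to the next row. The recording tableau Q records, in position (i, j), the step at which that cell was added to P.
  Insert 4 (step 1): P = [4];  Q = [1]
  Insert 9 (step 2): P = [4, 9];  Q = [1, 2]
  Insert 1 (step 3): P = [1, 9] / [4];  Q = [1, 2] / [3]
  Insert 3 (step 4): P = [1, 3] / [4, 9];  Q = [1, 2] / [3, 4]
  Insert 8 (step 5): P = [1, 3, 8] / [4, 9];  Q = [1, 2, 5] / [3, 4]
  Insert 7 (step 6): P = [1, 3, 7] / [4, 8] / [9];  Q = [1, 2, 5] / [3, 4] / [6]
  Insert 6 (step 7): P = [1, 3, 6] / [4, 7] / [8] / [9];  Q = [1, 2, 5] / [3, 4] / [6] / [7]
  Insert 2 (step 8): P = [1, 2, 6] / [3, 7] / [4] / [8] / [9];  Q = [1, 2, 5] / [3, 4] / [6] / [7] / [8]
  Insert 5 (step 9): P = [1, 2, 5] / [3, 6] / [4, 7] / [8] / [9];  Q = [1, 2, 5] / [3, 4] / [6, 9] / [7] / [8]
Final shape: (3, 2, 2, 1, 1).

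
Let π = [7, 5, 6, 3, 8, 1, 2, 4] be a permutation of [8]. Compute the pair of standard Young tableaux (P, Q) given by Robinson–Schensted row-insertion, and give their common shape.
P = [1, 2, 4] / [3, 6, 8] / [5] / [7];  Q = [1, 3, 5] / [2, 7, 8] / [4] / [6];  common shape = (3, 3, 1, 1)

Row-insert the values π_1, π_2, … into P one at a time, bumping the leftmost entry strictly greater than the inserted value down to the next row. The recording tableau Q records, in position (i, j), the step at which that cell was added to P.
  Insert 7 (step 1): P = [7];  Q = [1]
  Insert 5 (step 2): P = [5] / [7];  Q = [1] / [2]
  Insert 6 (step 3): P = [5, 6] / [7];  Q = [1, 3] / [2]
  Insert 3 (step 4): P = [3, 6] / [5] / [7];  Q = [1, 3] / [2] / [4]
  Insert 8 (step 5): P = [3, 6, 8] / [5] / [7];  Q = [1, 3, 5] / [2] / [4]
  Insert 1 (step 6): P = [1, 6, 8] / [3] / [5] / [7];  Q = [1, 3, 5] / [2] / [4] / [6]
  Insert 2 (step 7): P = [1, 2, 8] / [3, 6] / [5] / [7];  Q = [1, 3, 5] / [2, 7] / [4] / [6]
  Insert 4 (step 8): P = [1, 2, 4] / [3, 6, 8] / [5] / [7];  Q = [1, 3, 5] / [2, 7, 8] / [4] / [6]
Final shape: (3, 3, 1, 1).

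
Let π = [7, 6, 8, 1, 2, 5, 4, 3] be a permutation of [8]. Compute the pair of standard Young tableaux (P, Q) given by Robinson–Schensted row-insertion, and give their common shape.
P = [1, 2, 3] / [4, 8] / [5] / [6] / [7];  Q = [1, 3, 6] / [2, 5] / [4] / [7] / [8];  common shape = (3, 2, 1, 1, 1)

Row-insert the values π_1, π_2, … into P one at a time, bumping the leftmost entry strictly greater than the inserted value down to the next row. The recording tableau Q records, in position (i, j), the step at which that cell was added to P.
  Insert 7 (step 1): P = [7];  Q = [1]
  Insert 6 (step 2): P = [6] / [7];  Q = [1] / [2]
  Insert 8 (step 3): P = [6, 8] / [7];  Q = [1, 3] / [2]
  Insert 1 (step 4): P = [1, 8] / [6] / [7];  Q = [1, 3] / [2] / [4]
  Insert 2 (step 5): P = [1, 2] / [6, 8] / [7];  Q = [1, 3] / [2, 5] / [4]
  Insert 5 (step 6): P = [1, 2, 5] / [6, 8] / [7];  Q = [1, 3, 6] / [2, 5] / [4]
  Insert 4 (step 7): P = [1, 2, 4] / [5, 8] / [6] / [7];  Q = [1, 3, 6] / [2, 5] / [4] / [7]
  Insert 3 (step 8): P = [1, 2, 3] / [4, 8] / [5] / [6] / [7];  Q = [1, 3, 6] / [2, 5] / [4] / [7] / [8]
Final shape: (3, 2, 1, 1, 1).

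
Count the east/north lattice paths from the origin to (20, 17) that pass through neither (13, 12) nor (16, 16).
Number of paths = 9691381660

Inclusion–exclusion. Total paths: C(37, 20) = 15905368710. Through P₁: C(25, 13)·C(12, 7) = 4118637600. Through P₂: C(32, 16)·C(5, 4) = 3005401950. Since P₁ is strictly southwest of P₂, a monotone path through both must visit P₁ then P₂; paths through both = C(25, 13)·C(7, 3)·C(5, 4) = 910052500. Avoid both = 15905368710 − 4118637600 − 3005401950 + 910052500 = 9691381660.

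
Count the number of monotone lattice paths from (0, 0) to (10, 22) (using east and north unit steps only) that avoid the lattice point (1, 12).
Number of paths = 63311326

Total paths from (0, 0) to (10, 22): C(32, 10) = 64512240. Paths through (1, 12): (paths (0, 0) → (1, 12)) × (paths (1, 12) → (10, 22)) = C(13, 1) · C(19, 9) = 13 · 92378 = 1200914. Avoidance count = 64512240 − 1200914 = 63311326.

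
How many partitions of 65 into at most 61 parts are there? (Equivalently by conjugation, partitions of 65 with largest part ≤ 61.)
p(65, parts ≤ 61) = 2012551

Use the recurrence p(n, m) = p(n, m−1) + p(n−m, m): either the largest part is < m (count p(n, m−1)) or the largest part is exactly m (remove one copy of m, count p(n−m, m)). With p(0, ·) = 1 this gives p(65, parts ≤ 61) = 2012551. (By conjugating Young diagrams, this also counts partitions of 65 into at most 61 parts.)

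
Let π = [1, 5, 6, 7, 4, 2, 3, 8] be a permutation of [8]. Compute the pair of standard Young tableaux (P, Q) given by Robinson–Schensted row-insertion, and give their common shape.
P = [1, 2, 3, 7, 8] / [4, 6] / [5];  Q = [1, 2, 3, 4, 8] / [5, 7] / [6];  common shape = (5, 2, 1)

Row-insert the values π_1, π_2, … into P one at a time, bumping the leftmost entry strictly greater than the inserted value down to the next row. The recording tableau Q records, in position (i, j), the step at which that cell was added to P.
  Insert 1 (step 1): P = [1];  Q = [1]
  Insert 5 (step 2): P = [1, 5];  Q = [1, 2]
  Insert 6 (step 3): P = [1, 5, 6];  Q = [1, 2, 3]
  Insert 7 (step 4): P = [1, 5, 6, 7];  Q = [1, 2, 3, 4]
  Insert 4 (step 5): P = [1, 4, 6, 7] / [5];  Q = [1, 2, 3, 4] / [5]
  Insert 2 (step 6): P = [1, 2, 6, 7] / [4] / [5];  Q = [1, 2, 3, 4] / [5] / [6]
  Insert 3 (step 7): P = [1, 2, 3, 7] / [4, 6] / [5];  Q = [1, 2, 3, 4] / [5, 7] / [6]
  Insert 8 (step 8): P = [1, 2, 3, 7, 8] / [4, 6] / [5];  Q = [1, 2, 3, 4, 8] / [5, 7] / [6]
Final shape: (5, 2, 1).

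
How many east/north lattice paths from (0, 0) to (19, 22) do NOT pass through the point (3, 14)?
Number of paths = 244162549920

Total paths from (0, 0) to (19, 22): C(41, 19) = 244662670200. Paths through (3, 14): (paths (0, 0) → (3, 14)) × (paths (3, 14) → (19, 22)) = C(17, 3) · C(24, 16) = 680 · 735471 = 500120280. Avoidance count = 244662670200 − 500120280 = 244162549920.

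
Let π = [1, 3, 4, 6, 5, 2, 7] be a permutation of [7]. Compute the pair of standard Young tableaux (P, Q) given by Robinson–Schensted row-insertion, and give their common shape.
P = [1, 2, 4, 5, 7] / [3] / [6];  Q = [1, 2, 3, 4, 7] / [5] / [6];  common shape = (5, 1, 1)

Row-insert the values π_1, π_2, … into P one at a time, bumping the leftmost entry strictly greater than the inserted value down to the next row. The recording tableau Q records, in position (i, j), the step at which that cell was added to P.
  Insert 1 (step 1): P = [1];  Q = [1]
  Insert 3 (step 2): P = [1, 3];  Q = [1, 2]
  Insert 4 (step 3): P = [1, 3, 4];  Q = [1, 2, 3]
  Insert 6 (step 4): P = [1, 3, 4, 6];  Q = [1, 2, 3, 4]
  Insert 5 (step 5): P = [1, 3, 4, 5] / [6];  Q = [1, 2, 3, 4] / [5]
  Insert 2 (step 6): P = [1, 2, 4, 5] / [3] / [6];  Q = [1, 2, 3, 4] / [5] / [6]
  Insert 7 (step 7): P = [1, 2, 4, 5, 7] / [3] / [6];  Q = [1, 2, 3, 4, 7] / [5] / [6]
Final shape: (5, 1, 1).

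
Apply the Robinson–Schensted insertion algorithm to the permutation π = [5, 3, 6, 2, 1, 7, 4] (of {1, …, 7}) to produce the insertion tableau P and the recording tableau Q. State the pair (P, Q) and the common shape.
P = [1, 4, 7] / [2, 6] / [3] / [5];  Q = [1, 3, 6] / [2, 7] / [4] / [5];  common shape = (3, 2, 1, 1)

Row-insert the values π_1, π_2, … into P one at a time, bumping the leftmost entry strictly greater than the inserted value down to the next row. The recording tableau Q records, in position (i, j), the step at which that cell was added to P.
  Insert 5 (step 1): P = [5];  Q = [1]
  Insert 3 (step 2): P = [3] / [5];  Q = [1] / [2]
  Insert 6 (step 3): P = [3, 6] / [5];  Q = [1, 3] / [2]
  Insert 2 (step 4): P = [2, 6] / [3] / [5];  Q = [1, 3] / [2] / [4]
  Insert 1 (step 5): P = [1, 6] / [2] / [3] / [5];  Q = [1, 3] / [2] / [4] / [5]
  Insert 7 (step 6): P = [1, 6, 7] / [2] / [3] / [5];  Q = [1, 3, 6] / [2] / [4] / [5]
  Insert 4 (step 7): P = [1, 4, 7] / [2, 6] / [3] / [5];  Q = [1, 3, 6] / [2, 7] / [4] / [5]
Final shape: (3, 2, 1, 1).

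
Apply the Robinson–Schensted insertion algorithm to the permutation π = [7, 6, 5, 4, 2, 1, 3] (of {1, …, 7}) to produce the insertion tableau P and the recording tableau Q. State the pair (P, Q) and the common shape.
P = [1, 3] / [2] / [4] / [5] / [6] / [7];  Q = [1, 7] / [2] / [3] / [4] / [5] / [6];  common shape = (2, 1, 1, 1, 1, 1)

Row-insert the values π_1, π_2, … into P one at a time, bumping the leftmost entry strictly greater than the inserted value down to the next row. The recording tableau Q records, in position (i, j), the step at which that cell was added to P.
  Insert 7 (step 1): P = [7];  Q = [1]
  Insert 6 (step 2): P = [6] / [7];  Q = [1] / [2]
  Insert 5 (step 3): P = [5] / [6] / [7];  Q = [1] / [2] / [3]
  Insert 4 (step 4): P = [4] / [5] / [6] / [7];  Q = [1] / [2] / [3] / [4]
  Insert 2 (step 5): P = [2] / [4] / [5] / [6] / [7];  Q = [1] / [2] / [3] / [4] / [5]
  Insert 1 (step 6): P = [1] / [2] / [4] / [5] / [6] / [7];  Q = [1] / [2] / [3] / [4] / [5] / [6]
  Insert 3 (step 7): P = [1, 3] / [2] / [4] / [5] / [6] / [7];  Q = [1, 7] / [2] / [3] / [4] / [5] / [6]
Final shape: (2, 1, 1, 1, 1, 1).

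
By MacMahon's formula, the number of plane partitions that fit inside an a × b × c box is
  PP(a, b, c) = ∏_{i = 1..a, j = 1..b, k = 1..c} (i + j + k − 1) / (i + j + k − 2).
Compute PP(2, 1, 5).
PP(2, 1, 5) = 21

Evaluate the triple product over i = 1..2, j = 1..1, k = 1..5. The factors are (2/1) · (3/2) · (4/3) · (5/4) · (6/5) · (3/2) · (4/3) · (5/4) · … (10 factors total). The numerators and denominators telescope so the product is an integer; carrying out the multiplication exactly gives PP(2, 1, 5) = 21.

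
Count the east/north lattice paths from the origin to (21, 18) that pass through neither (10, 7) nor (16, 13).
Number of paths = 36066623778

Inclusion–exclusion. Total paths: C(39, 21) = 62359143990. Through P₁: C(17, 10)·C(22, 11) = 13719241536. Through P₂: C(29, 16)·C(10, 5) = 17101706580. Since P₁ is strictly southwest of P₂, a monotone path through both must visit P₁ then P₂; paths through both = C(17, 10)·C(12, 6)·C(10, 5) = 4528427904. Avoid both = 62359143990 − 13719241536 − 17101706580 + 4528427904 = 36066623778.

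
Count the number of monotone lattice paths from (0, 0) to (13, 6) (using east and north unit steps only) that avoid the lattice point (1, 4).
Number of paths = 26677

Total paths from (0, 0) to (13, 6): C(19, 13) = 27132. Paths through (1, 4): (paths (0, 0) → (1, 4)) × (paths (1, 4) → (13, 6)) = C(5, 1) · C(14, 12) = 5 · 91 = 455. Avoidance count = 27132 − 455 = 26677.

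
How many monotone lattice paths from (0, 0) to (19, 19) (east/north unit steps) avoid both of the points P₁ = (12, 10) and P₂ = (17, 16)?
Number of paths = 19267106980

Inclusion–exclusion. Total paths: C(38, 19) = 35345263800. Through P₁: C(22, 12)·C(16, 7) = 7397630240. Through P₂: C(33, 17)·C(5, 2) = 11668031100. Since P₁ is strictly southwest of P₂, a monotone path through both must visit P₁ then P₂; paths through both = C(22, 12)·C(11, 5)·C(5, 2) = 2987504520. Avoid both = 35345263800 − 7397630240 − 11668031100 + 2987504520 = 19267106980.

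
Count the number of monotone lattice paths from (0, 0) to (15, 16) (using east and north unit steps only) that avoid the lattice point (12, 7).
Number of paths = 289454835

Total paths from (0, 0) to (15, 16): C(31, 15) = 300540195. Paths through (12, 7): (paths (0, 0) → (12, 7)) × (paths (12, 7) → (15, 16)) = C(19, 12) · C(12, 3) = 50388 · 220 = 11085360. Avoidance count = 300540195 − 11085360 = 289454835.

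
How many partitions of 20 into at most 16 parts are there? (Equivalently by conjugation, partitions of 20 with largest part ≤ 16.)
p(20, parts ≤ 16) = 620

Use the recurrence p(n, m) = p(n, m−1) + p(n−m, m): either the largest part is < m (count p(n, m−1)) or the largest part is exactly m (remove one copy of m, count p(n−m, m)). With p(0, ·) = 1 this gives p(20, parts ≤ 16) = 620. (By conjugating Young diagrams, this also counts partitions of 20 into at most 16 parts.)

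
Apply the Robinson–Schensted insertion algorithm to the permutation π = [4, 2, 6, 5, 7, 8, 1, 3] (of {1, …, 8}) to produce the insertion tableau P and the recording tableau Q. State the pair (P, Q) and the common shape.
P = [1, 3, 7, 8] / [2, 5] / [4, 6];  Q = [1, 3, 5, 6] / [2, 4] / [7, 8];  common shape = (4, 2, 2)

Row-insert the values π_1, π_2, … into P one at a time, bumping the leftmost entry strictly greater than the inserted value down to the next row. The recording tableau Q records, in position (i, j), the step at which that cell was added to P.
  Insert 4 (step 1): P = [4];  Q = [1]
  Insert 2 (step 2): P = [2] / [4];  Q = [1] / [2]
  Insert 6 (step 3): P = [2, 6] / [4];  Q = [1, 3] / [2]
  Insert 5 (step 4): P = [2, 5] / [4, 6];  Q = [1, 3] / [2, 4]
  Insert 7 (step 5): P = [2, 5, 7] / [4, 6];  Q = [1, 3, 5] / [2, 4]
  Insert 8 (step 6): P = [2, 5, 7, 8] / [4, 6];  Q = [1, 3, 5, 6] / [2, 4]
  Insert 1 (step 7): P = [1, 5, 7, 8] / [2, 6] / [4];  Q = [1, 3, 5, 6] / [2, 4] / [7]
  Insert 3 (step 8): P = [1, 3, 7, 8] / [2, 5] / [4, 6];  Q = [1, 3, 5, 6] / [2, 4] / [7, 8]
Final shape: (4, 2, 2).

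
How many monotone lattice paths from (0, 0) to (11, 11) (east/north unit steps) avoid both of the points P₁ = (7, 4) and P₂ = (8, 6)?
Number of paths = 483804

Inclusion–exclusion. Total paths: C(22, 11) = 705432. Through P₁: C(11, 7)·C(11, 4) = 108900. Through P₂: C(14, 8)·C(8, 3) = 168168. Since P₁ is strictly southwest of P₂, a monotone path through both must visit P₁ then P₂; paths through both = C(11, 7)·C(3, 1)·C(8, 3) = 55440. Avoid both = 705432 − 108900 − 168168 + 55440 = 483804.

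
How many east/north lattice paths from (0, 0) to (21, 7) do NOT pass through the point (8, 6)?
Number of paths = 1141998

Total paths from (0, 0) to (21, 7): C(28, 21) = 1184040. Paths through (8, 6): (paths (0, 0) → (8, 6)) × (paths (8, 6) → (21, 7)) = C(14, 8) · C(14, 13) = 3003 · 14 = 42042. Avoidance count = 1184040 − 42042 = 1141998.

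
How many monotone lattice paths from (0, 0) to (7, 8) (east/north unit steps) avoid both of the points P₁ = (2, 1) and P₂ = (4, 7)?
Number of paths = 3075

Inclusion–exclusion. Total paths: C(15, 7) = 6435. Through P₁: C(3, 2)·C(12, 5) = 2376. Through P₂: C(11, 4)·C(4, 3) = 1320. Since P₁ is strictly southwest of P₂, a monotone path through both must visit P₁ then P₂; paths through both = C(3, 2)·C(8, 2)·C(4, 3) = 336. Avoid both = 6435 − 2376 − 1320 + 336 = 3075.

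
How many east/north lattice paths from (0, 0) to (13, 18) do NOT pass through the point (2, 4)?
Number of paths = 139392075

Total paths from (0, 0) to (13, 18): C(31, 13) = 206253075. Paths through (2, 4): (paths (0, 0) → (2, 4)) × (paths (2, 4) → (13, 18)) = C(6, 2) · C(25, 11) = 15 · 4457400 = 66861000. Avoidance count = 206253075 − 66861000 = 139392075.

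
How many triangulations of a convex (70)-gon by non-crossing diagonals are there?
C_68 = 86218923998960285726185640663701108500

These polygon triangulations are counted by the Catalan number C_n = (1/(n + 1)) · C(2n, n). For n = 68: C_68 = (1/69) · C(136, 68) = 5949105755928259715106809205795376486500/69 = 86218923998960285726185640663701108500.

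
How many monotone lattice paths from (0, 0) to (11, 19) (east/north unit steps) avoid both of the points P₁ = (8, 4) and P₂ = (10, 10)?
Number of paths = 52514420

Inclusion–exclusion. Total paths: C(30, 11) = 54627300. Through P₁: C(12, 8)·C(18, 3) = 403920. Through P₂: C(20, 10)·C(10, 1) = 1847560. Since P₁ is strictly southwest of P₂, a monotone path through both must visit P₁ then P₂; paths through both = C(12, 8)·C(8, 2)·C(10, 1) = 138600. Avoid both = 54627300 − 403920 − 1847560 + 138600 = 52514420.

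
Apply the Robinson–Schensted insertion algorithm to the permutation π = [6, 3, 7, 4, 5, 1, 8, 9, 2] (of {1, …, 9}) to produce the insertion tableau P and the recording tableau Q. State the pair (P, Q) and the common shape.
P = [1, 2, 5, 8, 9] / [3, 4] / [6, 7];  Q = [1, 3, 5, 7, 8] / [2, 4] / [6, 9];  common shape = (5, 2, 2)

Row-insert the values π_1, π_2, … into P one at a time, bumping the leftmost entry strictly greater than the inserted value down to the next row. The recording tableau Q records, in position (i, j), the step at which that cell was added to P.
  Insert 6 (step 1): P = [6];  Q = [1]
  Insert 3 (step 2): P = [3] / [6];  Q = [1] / [2]
  Insert 7 (step 3): P = [3, 7] / [6];  Q = [1, 3] / [2]
  Insert 4 (step 4): P = [3, 4] / [6, 7];  Q = [1, 3] / [2, 4]
  Insert 5 (step 5): P = [3, 4, 5] / [6, 7];  Q = [1, 3, 5] / [2, 4]
  Insert 1 (step 6): P = [1, 4, 5] / [3, 7] / [6];  Q = [1, 3, 5] / [2, 4] / [6]
  Insert 8 (step 7): P = [1, 4, 5, 8] / [3, 7] / [6];  Q = [1, 3, 5, 7] / [2, 4] / [6]
  Insert 9 (step 8): P = [1, 4, 5, 8, 9] / [3, 7] / [6];  Q = [1, 3, 5, 7, 8] / [2, 4] / [6]
  Insert 2 (step 9): P = [1, 2, 5, 8, 9] / [3, 4] / [6, 7];  Q = [1, 3, 5, 7, 8] / [2, 4] / [6, 9]
Final shape: (5, 2, 2).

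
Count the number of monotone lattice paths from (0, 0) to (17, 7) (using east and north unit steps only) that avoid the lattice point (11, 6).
Number of paths = 259472

Total paths from (0, 0) to (17, 7): C(24, 17) = 346104. Paths through (11, 6): (paths (0, 0) → (11, 6)) × (paths (11, 6) → (17, 7)) = C(17, 11) · C(7, 6) = 12376 · 7 = 86632. Avoidance count = 346104 − 86632 = 259472.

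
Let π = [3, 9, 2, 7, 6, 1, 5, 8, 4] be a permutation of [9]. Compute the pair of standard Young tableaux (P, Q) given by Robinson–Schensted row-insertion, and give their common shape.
P = [1, 4, 8] / [2, 5] / [3, 6] / [7] / [9];  Q = [1, 2, 8] / [3, 4] / [5, 7] / [6] / [9];  common shape = (3, 2, 2, 1, 1)

Row-insert the values π_1, π_2, … into P one at a time, bumping the leftmost entry strictly greater than the inserted value down to the next row. The recording tableau Q records, in position (i, j), the step at which that cell was added to P.
  Insert 3 (step 1): P = [3];  Q = [1]
  Insert 9 (step 2): P = [3, 9];  Q = [1, 2]
  Insert 2 (step 3): P = [2, 9] / [3];  Q = [1, 2] / [3]
  Insert 7 (step 4): P = [2, 7] / [3, 9];  Q = [1, 2] / [3, 4]
  Insert 6 (step 5): P = [2, 6] / [3, 7] / [9];  Q = [1, 2] / [3, 4] / [5]
  Insert 1 (step 6): P = [1, 6] / [2, 7] / [3] / [9];  Q = [1, 2] / [3, 4] / [5] / [6]
  Insert 5 (step 7): P = [1, 5] / [2, 6] / [3, 7] / [9];  Q = [1, 2] / [3, 4] / [5, 7] / [6]
  Insert 8 (step 8): P = [1, 5, 8] / [2, 6] / [3, 7] / [9];  Q = [1, 2, 8] / [3, 4] / [5, 7] / [6]
  Insert 4 (step 9): P = [1, 4, 8] / [2, 5] / [3, 6] / [7] / [9];  Q = [1, 2, 8] / [3, 4] / [5, 7] / [6] / [9]
Final shape: (3, 2, 2, 1, 1).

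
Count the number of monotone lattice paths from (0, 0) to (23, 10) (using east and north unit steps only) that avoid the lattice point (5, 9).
Number of paths = 92523002

Total paths from (0, 0) to (23, 10): C(33, 23) = 92561040. Paths through (5, 9): (paths (0, 0) → (5, 9)) × (paths (5, 9) → (23, 10)) = C(14, 5) · C(19, 18) = 2002 · 19 = 38038. Avoidance count = 92561040 − 38038 = 92523002.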